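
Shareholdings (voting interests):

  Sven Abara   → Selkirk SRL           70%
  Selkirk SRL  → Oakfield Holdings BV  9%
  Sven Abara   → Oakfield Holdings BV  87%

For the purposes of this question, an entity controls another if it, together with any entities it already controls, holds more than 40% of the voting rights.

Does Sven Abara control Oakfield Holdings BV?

Yes

Sven holds 70% of Selkirk, so Sven controls Selkirk.
Sven and Selkirk together hold 87% + 9% = 96% of Oakfield, so Sven controls Oakfield.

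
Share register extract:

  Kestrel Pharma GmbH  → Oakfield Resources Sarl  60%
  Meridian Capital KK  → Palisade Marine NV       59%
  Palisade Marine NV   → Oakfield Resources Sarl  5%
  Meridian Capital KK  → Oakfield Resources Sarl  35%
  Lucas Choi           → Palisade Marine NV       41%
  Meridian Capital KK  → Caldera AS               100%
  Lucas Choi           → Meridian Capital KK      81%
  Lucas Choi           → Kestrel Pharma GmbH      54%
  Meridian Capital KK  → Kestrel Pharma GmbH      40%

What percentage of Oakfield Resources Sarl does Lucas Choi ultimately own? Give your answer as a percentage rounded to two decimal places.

Lucas reaches Oakfield along 5 paths.
Via Meridian: 81% × 35% = 28.35%.
Via Meridian → Palisade: 81% × 59% × 5% = 2.3895%.
Via Palisade: 41% × 5% = 2.05%.
Via Meridian → Kestrel: 81% × 40% × 60% = 19.44%.
Via Kestrel: 54% × 60% = 32.4%.
Total: 28.35% + 2.3895% + 2.05% + 19.44% + 32.4% = 84.6295%.
Rounded: 84.63%.

84.63%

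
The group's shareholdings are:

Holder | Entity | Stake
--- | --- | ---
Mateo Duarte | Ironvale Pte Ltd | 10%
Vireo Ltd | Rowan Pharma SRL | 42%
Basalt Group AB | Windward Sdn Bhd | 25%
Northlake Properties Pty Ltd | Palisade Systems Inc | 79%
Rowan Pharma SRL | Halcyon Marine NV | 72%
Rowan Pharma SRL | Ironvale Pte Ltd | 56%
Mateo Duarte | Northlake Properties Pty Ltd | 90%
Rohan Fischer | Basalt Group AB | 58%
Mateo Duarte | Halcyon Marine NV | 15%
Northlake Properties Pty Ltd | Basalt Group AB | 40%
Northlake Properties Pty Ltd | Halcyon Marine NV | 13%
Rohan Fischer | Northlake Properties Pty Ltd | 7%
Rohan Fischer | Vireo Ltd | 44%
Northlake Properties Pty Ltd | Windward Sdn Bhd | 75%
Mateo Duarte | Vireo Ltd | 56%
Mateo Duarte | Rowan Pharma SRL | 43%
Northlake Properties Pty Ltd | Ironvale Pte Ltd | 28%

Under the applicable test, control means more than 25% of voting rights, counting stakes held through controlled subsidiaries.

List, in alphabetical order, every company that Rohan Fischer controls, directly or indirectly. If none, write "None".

Rohan holds 44% of Vireo, so Rohan controls Vireo.
Rohan holds 58% of Basalt, so Rohan controls Basalt.
Vireo holds 42% of Rowan, so Rohan controls Rowan.
Rowan holds 56% of Ironvale, so Rohan controls Ironvale.
Rowan holds 72% of Halcyon, so Rohan controls Halcyon.
No other company's threshold is met.

Basalt Group AB, Halcyon Marine NV, Ironvale Pte Ltd, Rowan Pharma SRL, Vireo Ltd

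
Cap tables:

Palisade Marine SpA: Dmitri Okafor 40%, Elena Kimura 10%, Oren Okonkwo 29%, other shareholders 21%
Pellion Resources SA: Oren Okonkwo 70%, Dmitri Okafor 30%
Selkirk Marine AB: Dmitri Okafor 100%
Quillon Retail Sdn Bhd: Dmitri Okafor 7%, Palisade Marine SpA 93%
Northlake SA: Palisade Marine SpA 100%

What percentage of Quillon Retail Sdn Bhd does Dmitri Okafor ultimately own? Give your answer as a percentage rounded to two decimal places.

44.20%

Dmitri reaches Quillon along 2 paths.
Direct stake: 7% = 7%.
Via Palisade: 40% × 93% = 37.2%.
Total: 7% + 37.2% = 44.2%.
Rounded: 44.20%.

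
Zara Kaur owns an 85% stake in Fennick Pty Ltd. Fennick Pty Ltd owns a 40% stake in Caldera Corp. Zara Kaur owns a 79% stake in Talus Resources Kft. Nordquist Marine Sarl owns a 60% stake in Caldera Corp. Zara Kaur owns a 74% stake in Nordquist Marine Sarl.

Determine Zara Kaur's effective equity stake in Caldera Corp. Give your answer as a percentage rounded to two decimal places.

Zara reaches Caldera along 2 paths.
Via Nordquist: 74% × 60% = 44.4%.
Via Fennick: 85% × 40% = 34%.
Total: 44.4% + 34% = 78.4%.
Rounded: 78.40%.

78.40%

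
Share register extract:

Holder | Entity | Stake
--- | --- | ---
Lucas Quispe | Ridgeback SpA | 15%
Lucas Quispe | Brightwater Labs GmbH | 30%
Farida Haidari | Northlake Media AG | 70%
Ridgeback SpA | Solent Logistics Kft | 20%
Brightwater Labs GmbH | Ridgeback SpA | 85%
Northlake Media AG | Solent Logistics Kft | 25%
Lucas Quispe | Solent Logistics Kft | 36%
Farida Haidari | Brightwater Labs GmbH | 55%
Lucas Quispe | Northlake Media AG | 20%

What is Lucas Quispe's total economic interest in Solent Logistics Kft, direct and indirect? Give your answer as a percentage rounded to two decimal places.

49.10%

Lucas reaches Solent along 4 paths.
Via Northlake: 20% × 25% = 5%.
Direct stake: 36% = 36%.
Via Brightwater → Ridgeback: 30% × 85% × 20% = 5.1%.
Via Ridgeback: 15% × 20% = 3%.
Total: 5% + 36% + 5.1% + 3% = 49.1%.
Rounded: 49.10%.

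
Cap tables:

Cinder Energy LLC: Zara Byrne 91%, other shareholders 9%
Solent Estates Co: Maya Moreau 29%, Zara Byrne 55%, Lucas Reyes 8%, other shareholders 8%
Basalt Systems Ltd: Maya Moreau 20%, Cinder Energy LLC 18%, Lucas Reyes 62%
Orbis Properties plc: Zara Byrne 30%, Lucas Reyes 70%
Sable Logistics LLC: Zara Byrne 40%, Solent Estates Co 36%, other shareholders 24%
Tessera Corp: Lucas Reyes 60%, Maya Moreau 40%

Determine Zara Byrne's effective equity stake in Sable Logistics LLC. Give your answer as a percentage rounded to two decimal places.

Zara reaches Sable along 2 paths.
Direct stake: 40% = 40%.
Via Solent: 55% × 36% = 19.8%.
Total: 40% + 19.8% = 59.8%.
Rounded: 59.80%.

59.80%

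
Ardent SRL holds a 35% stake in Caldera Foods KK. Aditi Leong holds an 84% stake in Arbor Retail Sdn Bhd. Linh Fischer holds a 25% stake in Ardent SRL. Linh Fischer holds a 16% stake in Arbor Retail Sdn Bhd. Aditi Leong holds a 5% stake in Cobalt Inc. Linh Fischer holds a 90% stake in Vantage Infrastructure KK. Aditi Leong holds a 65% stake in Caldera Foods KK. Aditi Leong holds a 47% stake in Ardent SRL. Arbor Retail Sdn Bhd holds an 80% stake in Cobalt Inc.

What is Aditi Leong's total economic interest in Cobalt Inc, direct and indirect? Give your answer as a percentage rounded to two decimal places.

Aditi reaches Cobalt along 2 paths.
Via Arbor: 84% × 80% = 67.2%.
Direct stake: 5% = 5%.
Total: 67.2% + 5% = 72.2%.
Rounded: 72.20%.

72.20%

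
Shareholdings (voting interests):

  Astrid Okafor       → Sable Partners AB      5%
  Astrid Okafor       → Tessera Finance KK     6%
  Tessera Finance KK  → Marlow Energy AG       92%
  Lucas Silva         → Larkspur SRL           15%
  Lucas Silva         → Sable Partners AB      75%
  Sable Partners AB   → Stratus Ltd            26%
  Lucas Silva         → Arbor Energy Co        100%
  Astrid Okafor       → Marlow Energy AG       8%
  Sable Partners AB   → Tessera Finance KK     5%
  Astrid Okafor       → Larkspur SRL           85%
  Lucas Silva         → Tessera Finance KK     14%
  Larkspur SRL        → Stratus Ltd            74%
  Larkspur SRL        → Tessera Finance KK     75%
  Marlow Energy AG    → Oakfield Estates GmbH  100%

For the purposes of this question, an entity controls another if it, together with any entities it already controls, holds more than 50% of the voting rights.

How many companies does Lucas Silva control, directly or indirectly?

2

Lucas holds 75% of Sable, so Lucas controls Sable.
Lucas holds 100% of Arbor, so Lucas controls Arbor.
No other company's threshold is met.
Lucas controls 2 companies.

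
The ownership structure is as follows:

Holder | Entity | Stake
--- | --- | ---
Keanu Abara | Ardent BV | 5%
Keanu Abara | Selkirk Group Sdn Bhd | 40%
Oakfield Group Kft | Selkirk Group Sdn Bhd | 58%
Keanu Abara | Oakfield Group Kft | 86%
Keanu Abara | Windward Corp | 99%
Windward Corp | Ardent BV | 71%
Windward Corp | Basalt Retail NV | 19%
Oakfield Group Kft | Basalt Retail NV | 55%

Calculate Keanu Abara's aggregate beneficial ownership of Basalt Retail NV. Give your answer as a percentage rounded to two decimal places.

66.11%

Keanu reaches Basalt along 2 paths.
Via Windward: 99% × 19% = 18.81%.
Via Oakfield: 86% × 55% = 47.3%.
Total: 18.81% + 47.3% = 66.11%.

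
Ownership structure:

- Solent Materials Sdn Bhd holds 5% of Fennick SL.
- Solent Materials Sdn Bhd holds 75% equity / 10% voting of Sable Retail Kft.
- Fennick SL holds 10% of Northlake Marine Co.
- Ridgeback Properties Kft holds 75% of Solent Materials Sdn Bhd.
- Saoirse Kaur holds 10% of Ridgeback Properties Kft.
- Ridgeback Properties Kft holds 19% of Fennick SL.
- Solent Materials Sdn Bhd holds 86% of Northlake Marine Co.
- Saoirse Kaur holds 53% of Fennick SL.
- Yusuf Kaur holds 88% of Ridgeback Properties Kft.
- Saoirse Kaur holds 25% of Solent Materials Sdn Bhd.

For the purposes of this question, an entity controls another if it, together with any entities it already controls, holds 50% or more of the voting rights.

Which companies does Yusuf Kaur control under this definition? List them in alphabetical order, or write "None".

Northlake Marine Co, Ridgeback Properties Kft, Solent Materials Sdn Bhd

Yusuf holds 88% of Ridgeback, so Yusuf controls Ridgeback.
Ridgeback holds 75% of Solent, so Yusuf controls Solent.
Solent holds 86% of Northlake, so Yusuf controls Northlake.
No other company's threshold is met.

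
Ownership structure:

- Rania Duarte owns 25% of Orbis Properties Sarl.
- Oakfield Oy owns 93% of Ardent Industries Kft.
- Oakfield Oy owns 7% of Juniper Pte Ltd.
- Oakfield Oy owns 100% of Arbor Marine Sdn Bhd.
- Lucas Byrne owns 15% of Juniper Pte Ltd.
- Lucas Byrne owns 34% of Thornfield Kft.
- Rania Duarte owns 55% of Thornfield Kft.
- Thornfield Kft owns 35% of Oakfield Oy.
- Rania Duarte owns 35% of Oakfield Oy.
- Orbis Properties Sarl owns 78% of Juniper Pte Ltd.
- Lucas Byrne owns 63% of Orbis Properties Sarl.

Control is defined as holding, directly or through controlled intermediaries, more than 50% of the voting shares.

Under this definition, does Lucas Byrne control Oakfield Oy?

Lucas holds 63% of Orbis, so Lucas controls Orbis.
Orbis and Lucas together hold 78% + 15% = 93% of Juniper, so Lucas controls Juniper.
Neither Lucas nor any entity Lucas controls holds any voting interest in Oakfield.
So Lucas does not control Oakfield.

No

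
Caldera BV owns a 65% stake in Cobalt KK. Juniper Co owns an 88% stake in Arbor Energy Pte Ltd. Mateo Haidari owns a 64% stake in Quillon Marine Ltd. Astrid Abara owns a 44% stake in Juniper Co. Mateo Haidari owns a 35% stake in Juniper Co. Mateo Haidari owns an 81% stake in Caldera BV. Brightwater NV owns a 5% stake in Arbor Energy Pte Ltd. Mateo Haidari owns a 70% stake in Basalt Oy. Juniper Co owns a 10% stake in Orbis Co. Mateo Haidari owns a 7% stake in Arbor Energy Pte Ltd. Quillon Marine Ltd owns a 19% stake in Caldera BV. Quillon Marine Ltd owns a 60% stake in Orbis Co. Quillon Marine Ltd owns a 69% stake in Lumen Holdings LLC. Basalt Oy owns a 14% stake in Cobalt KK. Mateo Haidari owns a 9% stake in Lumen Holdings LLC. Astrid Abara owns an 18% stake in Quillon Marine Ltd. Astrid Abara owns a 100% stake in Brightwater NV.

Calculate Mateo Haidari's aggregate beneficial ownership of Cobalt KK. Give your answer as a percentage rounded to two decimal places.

70.35%

Mateo reaches Cobalt along 3 paths.
Via Basalt: 70% × 14% = 9.8%.
Via Caldera: 81% × 65% = 52.65%.
Via Quillon → Caldera: 64% × 19% × 65% = 7.904%.
Total: 9.8% + 52.65% + 7.904% = 70.354%.
Rounded: 70.35%.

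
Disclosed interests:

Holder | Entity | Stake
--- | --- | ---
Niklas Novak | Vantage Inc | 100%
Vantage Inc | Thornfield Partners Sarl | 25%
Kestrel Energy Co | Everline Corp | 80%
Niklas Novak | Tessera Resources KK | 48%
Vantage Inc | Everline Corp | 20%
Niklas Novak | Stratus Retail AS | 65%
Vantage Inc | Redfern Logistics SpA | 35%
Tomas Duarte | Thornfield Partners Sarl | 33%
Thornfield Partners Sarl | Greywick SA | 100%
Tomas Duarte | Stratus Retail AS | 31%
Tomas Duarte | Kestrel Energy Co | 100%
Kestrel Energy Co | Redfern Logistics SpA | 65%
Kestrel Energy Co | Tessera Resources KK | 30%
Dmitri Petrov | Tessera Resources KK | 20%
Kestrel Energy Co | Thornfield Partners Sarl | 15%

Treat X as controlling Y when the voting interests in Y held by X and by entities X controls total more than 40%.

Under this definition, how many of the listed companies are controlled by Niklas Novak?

Niklas holds 100% of Vantage, so Niklas controls Vantage.
Niklas holds 48% of Tessera, so Niklas controls Tessera.
Niklas holds 65% of Stratus, so Niklas controls Stratus.
No other company's threshold is met.
Niklas controls 3 companies.

3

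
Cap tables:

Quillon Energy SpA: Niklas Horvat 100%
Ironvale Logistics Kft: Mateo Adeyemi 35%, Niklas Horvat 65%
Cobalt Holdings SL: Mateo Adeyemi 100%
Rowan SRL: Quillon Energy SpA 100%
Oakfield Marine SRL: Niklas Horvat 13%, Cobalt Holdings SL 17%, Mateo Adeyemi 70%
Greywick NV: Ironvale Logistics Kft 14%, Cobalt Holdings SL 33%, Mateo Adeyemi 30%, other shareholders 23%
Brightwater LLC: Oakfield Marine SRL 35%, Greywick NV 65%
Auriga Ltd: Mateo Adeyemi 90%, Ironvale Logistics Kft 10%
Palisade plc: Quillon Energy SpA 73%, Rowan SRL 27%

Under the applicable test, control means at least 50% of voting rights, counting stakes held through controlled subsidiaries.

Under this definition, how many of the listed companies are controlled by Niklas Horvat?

4

Niklas holds 100% of Quillon, so Niklas controls Quillon.
Niklas holds 65% of Ironvale, so Niklas controls Ironvale.
Quillon holds 100% of Rowan, so Niklas controls Rowan.
Quillon and Rowan together hold 73% + 27% = 100% of Palisade, so Niklas controls Palisade.
No other company's threshold is met.
Niklas controls 4 companies.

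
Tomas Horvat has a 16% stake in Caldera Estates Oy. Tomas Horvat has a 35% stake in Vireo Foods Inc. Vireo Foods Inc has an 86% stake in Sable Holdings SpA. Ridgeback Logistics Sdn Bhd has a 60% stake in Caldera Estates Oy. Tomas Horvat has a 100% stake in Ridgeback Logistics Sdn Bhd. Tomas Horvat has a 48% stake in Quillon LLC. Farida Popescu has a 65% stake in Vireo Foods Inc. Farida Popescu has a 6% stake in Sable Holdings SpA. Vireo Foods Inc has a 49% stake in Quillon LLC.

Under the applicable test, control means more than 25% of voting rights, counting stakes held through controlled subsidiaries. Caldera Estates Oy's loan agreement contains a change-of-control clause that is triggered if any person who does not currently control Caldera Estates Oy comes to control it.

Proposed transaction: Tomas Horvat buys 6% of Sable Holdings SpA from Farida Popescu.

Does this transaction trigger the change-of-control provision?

The purchase adds only to Tomas's holdings (Farida's stake shrinks), so Tomas is the only person who could newly come to control Caldera.
Tomas holds 100% of Ridgeback, so Tomas controls Ridgeback.
Ridgeback and Tomas together hold 60% + 16% = 76% of Caldera, so Tomas controls Caldera.
So Tomas already controls Caldera before the transaction.
After the purchase, Tomas holds 6% of Sable directly, and Farida's stake falls to 0%.
Tomas controlled Caldera already, so this is not a new person acquiring control; every other person's position is unchanged or reduced.
No new person acquires control, so the clause is not triggered.

No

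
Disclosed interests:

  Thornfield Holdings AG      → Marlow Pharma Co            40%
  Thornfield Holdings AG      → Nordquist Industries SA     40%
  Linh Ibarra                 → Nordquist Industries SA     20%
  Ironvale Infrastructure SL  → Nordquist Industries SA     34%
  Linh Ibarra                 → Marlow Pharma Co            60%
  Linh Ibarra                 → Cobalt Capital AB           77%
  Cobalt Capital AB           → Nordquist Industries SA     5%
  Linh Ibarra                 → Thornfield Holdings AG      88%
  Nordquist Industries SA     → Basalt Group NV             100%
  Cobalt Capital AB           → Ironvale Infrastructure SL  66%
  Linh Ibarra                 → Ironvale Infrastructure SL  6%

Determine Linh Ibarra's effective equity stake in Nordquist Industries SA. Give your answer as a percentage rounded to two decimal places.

Linh reaches Nordquist along 5 paths.
Direct stake: 20% = 20%.
Via Thornfield: 88% × 40% = 35.2%.
Via Ironvale: 6% × 34% = 2.04%.
Via Cobalt → Ironvale: 77% × 66% × 34% = 17.2788%.
Via Cobalt: 77% × 5% = 3.85%.
Total: 20% + 35.2% + 2.04% + 17.2788% + 3.85% = 78.3688%.
Rounded: 78.37%.

78.37%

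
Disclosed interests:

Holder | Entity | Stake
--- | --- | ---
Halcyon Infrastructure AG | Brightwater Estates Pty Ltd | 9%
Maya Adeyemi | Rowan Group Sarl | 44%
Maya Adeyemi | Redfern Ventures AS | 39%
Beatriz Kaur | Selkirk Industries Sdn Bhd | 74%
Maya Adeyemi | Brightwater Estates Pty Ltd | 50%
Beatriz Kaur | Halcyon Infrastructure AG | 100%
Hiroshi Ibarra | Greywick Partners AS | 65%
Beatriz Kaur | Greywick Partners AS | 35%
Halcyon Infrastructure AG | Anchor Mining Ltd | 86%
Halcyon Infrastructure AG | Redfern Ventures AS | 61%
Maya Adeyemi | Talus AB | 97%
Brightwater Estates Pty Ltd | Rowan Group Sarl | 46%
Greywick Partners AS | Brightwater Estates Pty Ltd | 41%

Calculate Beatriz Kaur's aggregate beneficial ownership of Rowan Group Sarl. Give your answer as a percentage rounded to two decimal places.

10.74%

Beatriz reaches Rowan along 2 paths.
Via Halcyon → Brightwater: 100% × 9% × 46% = 4.14%.
Via Greywick → Brightwater: 35% × 41% × 46% = 6.601%.
Total: 4.14% + 6.601% = 10.741%.
Rounded: 10.74%.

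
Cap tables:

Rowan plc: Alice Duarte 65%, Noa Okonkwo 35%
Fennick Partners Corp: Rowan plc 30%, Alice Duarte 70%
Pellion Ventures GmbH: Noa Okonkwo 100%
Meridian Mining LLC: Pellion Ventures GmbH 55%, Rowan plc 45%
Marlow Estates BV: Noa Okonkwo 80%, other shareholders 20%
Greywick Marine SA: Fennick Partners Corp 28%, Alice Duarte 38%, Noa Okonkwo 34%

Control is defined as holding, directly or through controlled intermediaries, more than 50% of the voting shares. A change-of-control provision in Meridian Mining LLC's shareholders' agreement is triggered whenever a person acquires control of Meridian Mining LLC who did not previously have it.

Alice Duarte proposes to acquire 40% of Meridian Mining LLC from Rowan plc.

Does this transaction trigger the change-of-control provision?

The purchase adds only to Alice's holdings (Rowan's stake shrinks), so Alice is the only person who could newly come to control Meridian.
Alice holds 65% of Rowan, so Alice controls Rowan.
Rowan and Alice together hold 30% + 70% = 100% of Fennick, so Alice controls Fennick.
Fennick and Alice together hold 28% + 38% = 66% of Greywick, so Alice controls Greywick.
In Meridian, Alice's side holds only 45%, not > 50%.
So before the transaction, Alice does not control Meridian.
After the purchase, Alice holds 40% of Meridian directly, and Rowan's stake falls to 5%.
After the transaction, Alice's side holds 5% + 40% = 45% of Meridian, not > 50%, so Alice still does not control Meridian.
No new person acquires control, so the clause is not triggered.

No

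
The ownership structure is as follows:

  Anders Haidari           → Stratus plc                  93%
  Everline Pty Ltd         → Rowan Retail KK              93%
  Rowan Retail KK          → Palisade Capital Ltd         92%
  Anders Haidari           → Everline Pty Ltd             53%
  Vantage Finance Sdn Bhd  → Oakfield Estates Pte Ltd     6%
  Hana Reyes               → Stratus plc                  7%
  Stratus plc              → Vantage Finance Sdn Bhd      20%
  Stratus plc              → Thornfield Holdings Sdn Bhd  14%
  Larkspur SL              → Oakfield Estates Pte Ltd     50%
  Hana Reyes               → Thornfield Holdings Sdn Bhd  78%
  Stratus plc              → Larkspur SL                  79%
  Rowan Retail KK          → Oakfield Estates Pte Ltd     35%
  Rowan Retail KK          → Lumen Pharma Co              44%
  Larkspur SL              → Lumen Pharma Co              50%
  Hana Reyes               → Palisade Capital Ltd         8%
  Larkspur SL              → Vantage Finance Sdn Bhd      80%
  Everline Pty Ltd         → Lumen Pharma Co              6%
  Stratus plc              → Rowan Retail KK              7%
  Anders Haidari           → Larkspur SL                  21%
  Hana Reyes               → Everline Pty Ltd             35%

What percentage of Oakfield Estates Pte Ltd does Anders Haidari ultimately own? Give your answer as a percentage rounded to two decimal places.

Anders reaches Oakfield along 7 paths.
Via Stratus → Larkspur: 93% × 79% × 50% = 36.735%.
Via Larkspur: 21% × 50% = 10.5%.
Via Stratus → Rowan: 93% × 7% × 35% = 2.2785%.
Via Everline → Rowan: 53% × 93% × 35% = 17.2515%.
Via Stratus → Larkspur → Vantage: 93% × 79% × 80% × 6% = 3.52656%.
Via Larkspur → Vantage: 21% × 80% × 6% = 1.008%.
Via Stratus → Vantage: 93% × 20% × 6% = 1.116%.
Total: 36.735% + 10.5% + 2.2785% + 17.2515% + 3.52656% + 1.008% + 1.116% = 72.41556%.
Rounded: 72.42%.

72.42%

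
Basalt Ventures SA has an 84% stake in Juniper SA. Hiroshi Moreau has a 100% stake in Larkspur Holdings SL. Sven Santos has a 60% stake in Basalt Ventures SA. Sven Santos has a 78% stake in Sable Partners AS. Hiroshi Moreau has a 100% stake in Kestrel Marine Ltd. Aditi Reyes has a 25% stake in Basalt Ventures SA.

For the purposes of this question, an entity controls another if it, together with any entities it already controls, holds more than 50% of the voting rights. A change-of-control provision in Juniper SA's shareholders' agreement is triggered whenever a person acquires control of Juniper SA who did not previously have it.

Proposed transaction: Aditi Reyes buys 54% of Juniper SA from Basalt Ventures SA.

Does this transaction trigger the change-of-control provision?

Yes

The purchase adds only to Aditi's holdings (Basalt's stake shrinks), so Aditi is the only person who could newly come to control Juniper.
Aditi's largest direct stake is 25% in Basalt, which does not meet the threshold, so Aditi controls no company.
Neither Aditi nor any entity Aditi controls holds any voting interest in Juniper.
So before the transaction, Aditi does not control Juniper.
After the purchase, Aditi holds 54% of Juniper directly, and Basalt's stake falls to 30%.
Aditi holds 54% of Juniper, so Aditi controls Juniper.
Aditi did not control Juniper before and does after, so the clause is triggered.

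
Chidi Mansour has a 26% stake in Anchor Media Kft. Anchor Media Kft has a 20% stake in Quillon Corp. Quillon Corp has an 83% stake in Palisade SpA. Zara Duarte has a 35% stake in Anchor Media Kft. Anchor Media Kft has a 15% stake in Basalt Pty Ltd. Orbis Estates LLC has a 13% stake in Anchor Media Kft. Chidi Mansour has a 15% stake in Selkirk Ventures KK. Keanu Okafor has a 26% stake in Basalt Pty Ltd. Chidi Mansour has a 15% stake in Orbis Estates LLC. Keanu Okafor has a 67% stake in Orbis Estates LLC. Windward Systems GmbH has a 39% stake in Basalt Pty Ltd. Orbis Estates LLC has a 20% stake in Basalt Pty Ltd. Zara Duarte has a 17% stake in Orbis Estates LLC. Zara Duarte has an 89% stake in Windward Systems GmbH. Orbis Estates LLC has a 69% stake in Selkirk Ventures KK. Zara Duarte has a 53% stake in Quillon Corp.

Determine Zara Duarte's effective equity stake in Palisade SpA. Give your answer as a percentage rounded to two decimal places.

Zara reaches Palisade along 3 paths.
Via Orbis → Anchor → Quillon: 17% × 13% × 20% × 83% = 0.36686%.
Via Anchor → Quillon: 35% × 20% × 83% = 5.81%.
Via Quillon: 53% × 83% = 43.99%.
Total: 0.36686% + 5.81% + 43.99% = 50.16686%.
Rounded: 50.17%.

50.17%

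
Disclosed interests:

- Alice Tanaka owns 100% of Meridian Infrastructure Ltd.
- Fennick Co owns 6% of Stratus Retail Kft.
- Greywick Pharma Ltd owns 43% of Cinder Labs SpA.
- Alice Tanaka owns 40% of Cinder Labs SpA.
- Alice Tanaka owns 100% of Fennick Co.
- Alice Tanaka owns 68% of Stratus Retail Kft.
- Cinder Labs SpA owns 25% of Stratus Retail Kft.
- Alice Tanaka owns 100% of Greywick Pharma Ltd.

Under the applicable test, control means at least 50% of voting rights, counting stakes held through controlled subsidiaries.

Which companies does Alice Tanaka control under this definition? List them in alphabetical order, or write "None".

Alice holds 100% of Greywick, so Alice controls Greywick.
Alice holds 100% of Meridian, so Alice controls Meridian.
Alice holds 100% of Fennick, so Alice controls Fennick.
Alice and Greywick together hold 40% + 43% = 83% of Cinder, so Alice controls Cinder.
Alice and Cinder and Fennick together hold 68% + 25% + 6% = 99% of Stratus, so Alice controls Stratus.

Cinder Labs SpA, Fennick Co, Greywick Pharma Ltd, Meridian Infrastructure Ltd, Stratus Retail Kft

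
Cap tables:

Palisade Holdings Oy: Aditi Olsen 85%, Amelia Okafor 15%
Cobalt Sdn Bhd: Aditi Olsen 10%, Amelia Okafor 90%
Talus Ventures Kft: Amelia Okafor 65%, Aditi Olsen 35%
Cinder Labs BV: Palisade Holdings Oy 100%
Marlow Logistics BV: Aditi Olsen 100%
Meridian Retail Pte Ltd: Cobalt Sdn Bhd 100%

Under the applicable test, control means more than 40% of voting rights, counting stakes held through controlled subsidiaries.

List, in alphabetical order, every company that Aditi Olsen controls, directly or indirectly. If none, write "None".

Aditi holds 85% of Palisade, so Aditi controls Palisade.
Palisade holds 100% of Cinder, so Aditi controls Cinder.
Aditi holds 100% of Marlow, so Aditi controls Marlow.
No other company's threshold is met.

Cinder Labs BV, Marlow Logistics BV, Palisade Holdings Oy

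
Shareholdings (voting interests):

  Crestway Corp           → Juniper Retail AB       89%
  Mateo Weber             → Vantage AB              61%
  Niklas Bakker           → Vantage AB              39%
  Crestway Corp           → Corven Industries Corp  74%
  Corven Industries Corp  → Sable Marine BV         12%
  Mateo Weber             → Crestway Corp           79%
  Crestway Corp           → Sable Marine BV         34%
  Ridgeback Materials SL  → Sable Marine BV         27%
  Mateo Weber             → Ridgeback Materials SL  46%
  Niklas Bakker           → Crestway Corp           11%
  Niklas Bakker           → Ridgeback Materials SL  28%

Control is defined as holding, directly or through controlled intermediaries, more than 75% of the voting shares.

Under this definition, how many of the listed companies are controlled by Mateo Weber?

Mateo holds 79% of Crestway, so Mateo controls Crestway.
Crestway holds 89% of Juniper, so Mateo controls Juniper.
No other company's threshold is met.
Mateo controls 2 companies.

2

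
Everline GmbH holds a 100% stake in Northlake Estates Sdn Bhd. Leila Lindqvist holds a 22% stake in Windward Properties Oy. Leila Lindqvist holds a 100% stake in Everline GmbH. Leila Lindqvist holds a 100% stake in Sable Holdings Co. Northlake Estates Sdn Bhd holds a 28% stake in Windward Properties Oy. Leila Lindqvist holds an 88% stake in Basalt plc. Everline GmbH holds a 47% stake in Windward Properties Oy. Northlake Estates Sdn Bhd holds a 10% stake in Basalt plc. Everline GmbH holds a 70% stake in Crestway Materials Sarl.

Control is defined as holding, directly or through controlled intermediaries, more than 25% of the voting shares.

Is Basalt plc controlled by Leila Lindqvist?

Yes

Leila holds 100% of Everline, so Leila controls Everline.
Everline holds 100% of Northlake, so Leila controls Northlake.
Northlake and Leila together hold 10% + 88% = 98% of Basalt, so Leila controls Basalt.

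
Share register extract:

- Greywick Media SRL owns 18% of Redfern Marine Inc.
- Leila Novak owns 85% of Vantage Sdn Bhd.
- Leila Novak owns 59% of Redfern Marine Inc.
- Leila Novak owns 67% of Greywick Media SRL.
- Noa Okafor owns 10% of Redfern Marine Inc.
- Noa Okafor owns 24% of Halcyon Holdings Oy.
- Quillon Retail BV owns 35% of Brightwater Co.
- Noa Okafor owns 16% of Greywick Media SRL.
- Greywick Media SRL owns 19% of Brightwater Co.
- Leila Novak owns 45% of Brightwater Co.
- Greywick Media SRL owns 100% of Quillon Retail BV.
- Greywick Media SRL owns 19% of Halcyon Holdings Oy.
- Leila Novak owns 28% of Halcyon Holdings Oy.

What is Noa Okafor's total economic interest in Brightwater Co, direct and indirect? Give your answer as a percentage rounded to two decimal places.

Noa reaches Brightwater along 2 paths.
Via Greywick → Quillon: 16% × 100% × 35% = 5.6%.
Via Greywick: 16% × 19% = 3.04%.
Total: 5.6% + 3.04% = 8.64%.

8.64%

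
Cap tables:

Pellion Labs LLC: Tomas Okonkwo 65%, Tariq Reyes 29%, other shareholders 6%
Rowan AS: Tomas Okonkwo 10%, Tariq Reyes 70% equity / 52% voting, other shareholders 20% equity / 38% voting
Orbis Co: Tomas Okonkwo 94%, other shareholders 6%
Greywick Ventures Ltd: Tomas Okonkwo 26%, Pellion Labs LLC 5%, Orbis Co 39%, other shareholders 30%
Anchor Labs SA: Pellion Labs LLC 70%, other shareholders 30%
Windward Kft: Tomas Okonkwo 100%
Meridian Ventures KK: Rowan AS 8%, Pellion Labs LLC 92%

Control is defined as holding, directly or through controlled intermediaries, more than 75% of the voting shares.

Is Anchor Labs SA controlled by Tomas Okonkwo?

Tomas holds 94% of Orbis, so Tomas controls Orbis.
Tomas holds 100% of Windward, so Tomas controls Windward.
Neither Tomas nor any entity Tomas controls holds any voting interest in Anchor.
So Tomas does not control Anchor.

No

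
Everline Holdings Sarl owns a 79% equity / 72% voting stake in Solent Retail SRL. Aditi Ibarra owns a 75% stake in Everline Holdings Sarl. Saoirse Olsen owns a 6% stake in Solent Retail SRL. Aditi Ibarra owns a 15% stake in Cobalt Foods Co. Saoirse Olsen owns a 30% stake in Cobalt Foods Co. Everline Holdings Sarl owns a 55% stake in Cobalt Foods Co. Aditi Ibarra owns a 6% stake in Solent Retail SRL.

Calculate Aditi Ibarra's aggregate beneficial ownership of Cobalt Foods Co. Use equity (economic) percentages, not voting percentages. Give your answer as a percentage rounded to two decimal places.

56.25%

Aditi reaches Cobalt along 2 paths.
Via Everline: 75% × 55% = 41.25%.
Direct stake: 15% = 15%.
Total: 41.25% + 15% = 56.25%.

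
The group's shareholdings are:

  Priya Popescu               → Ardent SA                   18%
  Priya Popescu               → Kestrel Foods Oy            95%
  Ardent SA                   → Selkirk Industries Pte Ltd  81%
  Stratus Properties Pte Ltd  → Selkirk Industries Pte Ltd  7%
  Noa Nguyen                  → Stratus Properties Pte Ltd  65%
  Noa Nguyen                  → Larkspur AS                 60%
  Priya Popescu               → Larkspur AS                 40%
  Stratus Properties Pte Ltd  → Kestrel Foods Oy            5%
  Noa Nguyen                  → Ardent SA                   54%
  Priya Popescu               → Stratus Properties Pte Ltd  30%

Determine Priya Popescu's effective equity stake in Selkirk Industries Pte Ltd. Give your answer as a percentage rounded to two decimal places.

Priya reaches Selkirk along 2 paths.
Via Ardent: 18% × 81% = 14.58%.
Via Stratus: 30% × 7% = 2.1%.
Total: 14.58% + 2.1% = 16.68%.

16.68%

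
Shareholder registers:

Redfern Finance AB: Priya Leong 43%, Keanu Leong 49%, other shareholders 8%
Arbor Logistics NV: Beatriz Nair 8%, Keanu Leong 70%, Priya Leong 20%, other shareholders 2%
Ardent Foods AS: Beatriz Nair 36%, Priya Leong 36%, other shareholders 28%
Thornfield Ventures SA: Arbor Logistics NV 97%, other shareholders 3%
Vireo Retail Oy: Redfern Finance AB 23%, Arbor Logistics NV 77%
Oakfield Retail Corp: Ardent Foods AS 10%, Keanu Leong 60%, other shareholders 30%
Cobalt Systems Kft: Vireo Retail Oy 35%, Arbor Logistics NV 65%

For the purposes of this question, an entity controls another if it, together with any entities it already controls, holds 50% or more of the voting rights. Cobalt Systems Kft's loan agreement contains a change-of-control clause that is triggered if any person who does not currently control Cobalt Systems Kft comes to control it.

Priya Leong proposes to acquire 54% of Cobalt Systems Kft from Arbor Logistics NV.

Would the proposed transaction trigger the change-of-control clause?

Yes

The purchase adds only to Priya's holdings (Arbor's stake shrinks), so Priya is the only person who could newly come to control Cobalt.
Priya's largest direct stake is 43% in Redfern, which does not meet the threshold, so Priya controls no company.
Neither Priya nor any entity Priya controls holds any voting interest in Cobalt.
So before the transaction, Priya does not control Cobalt.
After the purchase, Priya holds 54% of Cobalt directly, and Arbor's stake falls to 11%.
Priya holds 54% of Cobalt, so Priya controls Cobalt.
Priya did not control Cobalt before and does after, so the clause is triggered.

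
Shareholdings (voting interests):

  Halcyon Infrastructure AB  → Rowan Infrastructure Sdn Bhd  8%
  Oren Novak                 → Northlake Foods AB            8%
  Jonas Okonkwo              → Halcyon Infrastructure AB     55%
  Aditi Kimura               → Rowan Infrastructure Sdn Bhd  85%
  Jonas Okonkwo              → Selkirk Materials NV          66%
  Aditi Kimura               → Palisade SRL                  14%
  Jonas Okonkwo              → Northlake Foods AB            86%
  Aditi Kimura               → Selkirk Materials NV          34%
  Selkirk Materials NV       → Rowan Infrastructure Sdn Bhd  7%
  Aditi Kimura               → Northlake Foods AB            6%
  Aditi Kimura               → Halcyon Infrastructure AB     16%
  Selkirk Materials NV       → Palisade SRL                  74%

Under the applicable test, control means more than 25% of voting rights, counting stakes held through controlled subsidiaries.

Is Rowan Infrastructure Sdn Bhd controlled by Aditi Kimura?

Aditi holds 34% of Selkirk, so Aditi controls Selkirk.
Selkirk and Aditi together hold 7% + 85% = 92% of Rowan, so Aditi controls Rowan.

Yes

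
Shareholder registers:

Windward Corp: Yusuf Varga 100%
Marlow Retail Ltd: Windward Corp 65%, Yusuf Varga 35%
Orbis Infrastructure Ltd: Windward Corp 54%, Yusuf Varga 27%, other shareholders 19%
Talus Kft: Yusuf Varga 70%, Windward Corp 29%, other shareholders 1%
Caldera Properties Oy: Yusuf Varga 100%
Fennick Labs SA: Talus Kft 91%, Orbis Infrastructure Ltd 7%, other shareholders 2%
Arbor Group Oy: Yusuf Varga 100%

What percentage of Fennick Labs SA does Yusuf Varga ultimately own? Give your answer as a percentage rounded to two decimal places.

Yusuf reaches Fennick along 4 paths.
Via Talus: 70% × 91% = 63.7%.
Via Windward → Talus: 100% × 29% × 91% = 26.39%.
Via Windward → Orbis: 100% × 54% × 7% = 3.78%.
Via Orbis: 27% × 7% = 1.89%.
Total: 63.7% + 26.39% + 3.78% + 1.89% = 95.76%.

95.76%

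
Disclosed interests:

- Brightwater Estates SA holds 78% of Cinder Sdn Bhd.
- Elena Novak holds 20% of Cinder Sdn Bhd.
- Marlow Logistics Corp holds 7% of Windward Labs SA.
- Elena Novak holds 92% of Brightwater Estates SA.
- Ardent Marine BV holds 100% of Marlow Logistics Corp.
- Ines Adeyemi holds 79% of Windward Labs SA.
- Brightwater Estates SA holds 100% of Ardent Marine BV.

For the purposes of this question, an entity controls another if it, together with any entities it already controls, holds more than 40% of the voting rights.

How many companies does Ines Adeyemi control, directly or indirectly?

1

Ines holds 79% of Windward, so Ines controls Windward.
No other company's threshold is met.
Ines controls 1 company.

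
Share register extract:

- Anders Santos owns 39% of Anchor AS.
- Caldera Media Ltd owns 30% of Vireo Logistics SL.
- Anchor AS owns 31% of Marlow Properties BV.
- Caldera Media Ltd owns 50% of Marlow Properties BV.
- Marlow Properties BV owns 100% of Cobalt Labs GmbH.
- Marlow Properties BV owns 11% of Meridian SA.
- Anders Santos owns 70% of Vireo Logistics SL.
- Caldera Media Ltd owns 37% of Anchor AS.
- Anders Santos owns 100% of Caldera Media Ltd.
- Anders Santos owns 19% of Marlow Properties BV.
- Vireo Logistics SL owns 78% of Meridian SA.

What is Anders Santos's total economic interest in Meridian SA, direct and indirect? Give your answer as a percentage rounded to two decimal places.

88.18%

Anders reaches Meridian along 6 paths.
Via Caldera → Vireo: 100% × 30% × 78% = 23.4%.
Via Vireo: 70% × 78% = 54.6%.
Via Marlow: 19% × 11% = 2.09%.
Via Caldera → Marlow: 100% × 50% × 11% = 5.5%.
Via Caldera → Anchor → Marlow: 100% × 37% × 31% × 11% = 1.2617%.
Via Anchor → Marlow: 39% × 31% × 11% = 1.3299%.
Total: 23.4% + 54.6% + 2.09% + 5.5% + 1.2617% + 1.3299% = 88.1816%.
Rounded: 88.18%.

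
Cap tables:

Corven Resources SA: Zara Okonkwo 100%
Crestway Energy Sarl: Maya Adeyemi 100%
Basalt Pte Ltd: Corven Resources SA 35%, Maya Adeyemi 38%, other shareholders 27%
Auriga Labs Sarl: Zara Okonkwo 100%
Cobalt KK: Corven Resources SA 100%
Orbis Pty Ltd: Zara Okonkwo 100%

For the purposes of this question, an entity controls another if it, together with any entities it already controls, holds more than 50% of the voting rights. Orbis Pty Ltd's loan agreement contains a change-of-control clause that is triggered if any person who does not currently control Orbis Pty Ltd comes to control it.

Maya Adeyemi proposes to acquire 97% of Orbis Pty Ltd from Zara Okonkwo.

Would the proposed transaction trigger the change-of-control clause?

The purchase adds only to Maya's holdings (Zara's stake shrinks), so Maya is the only person who could newly come to control Orbis.
Maya holds 100% of Crestway, so Maya controls Crestway.
Neither Maya nor any entity Maya controls holds any voting interest in Orbis.
So before the transaction, Maya does not control Orbis.
After the purchase, Maya holds 97% of Orbis directly, and Zara's stake falls to 3%.
Maya holds 97% of Orbis, so Maya controls Orbis.
Maya did not control Orbis before and does after, so the clause is triggered.

Yes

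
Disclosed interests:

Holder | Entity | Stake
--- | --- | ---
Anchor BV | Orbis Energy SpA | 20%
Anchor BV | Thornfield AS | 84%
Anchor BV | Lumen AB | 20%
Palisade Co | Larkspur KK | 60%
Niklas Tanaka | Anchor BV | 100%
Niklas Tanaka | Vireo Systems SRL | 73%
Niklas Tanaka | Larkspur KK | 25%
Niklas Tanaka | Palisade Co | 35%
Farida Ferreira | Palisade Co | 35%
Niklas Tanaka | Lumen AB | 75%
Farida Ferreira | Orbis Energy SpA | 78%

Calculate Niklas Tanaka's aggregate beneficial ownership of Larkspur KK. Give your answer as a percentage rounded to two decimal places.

Niklas reaches Larkspur along 2 paths.
Direct stake: 25% = 25%.
Via Palisade: 35% × 60% = 21%.
Total: 25% + 21% = 46%.
Rounded: 46.00%.

46.00%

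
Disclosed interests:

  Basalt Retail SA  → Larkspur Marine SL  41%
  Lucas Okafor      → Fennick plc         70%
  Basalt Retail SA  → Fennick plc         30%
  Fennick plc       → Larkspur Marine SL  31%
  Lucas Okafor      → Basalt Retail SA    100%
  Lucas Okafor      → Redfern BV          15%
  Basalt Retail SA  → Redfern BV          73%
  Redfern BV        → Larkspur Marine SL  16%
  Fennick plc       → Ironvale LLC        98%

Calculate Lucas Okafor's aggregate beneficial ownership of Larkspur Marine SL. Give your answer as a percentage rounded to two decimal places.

Lucas reaches Larkspur along 5 paths.
Via Basalt: 100% × 41% = 41%.
Via Redfern: 15% × 16% = 2.4%.
Via Basalt → Redfern: 100% × 73% × 16% = 11.68%.
Via Basalt → Fennick: 100% × 30% × 31% = 9.3%.
Via Fennick: 70% × 31% = 21.7%.
Total: 41% + 2.4% + 11.68% + 9.3% + 21.7% = 86.08%.

86.08%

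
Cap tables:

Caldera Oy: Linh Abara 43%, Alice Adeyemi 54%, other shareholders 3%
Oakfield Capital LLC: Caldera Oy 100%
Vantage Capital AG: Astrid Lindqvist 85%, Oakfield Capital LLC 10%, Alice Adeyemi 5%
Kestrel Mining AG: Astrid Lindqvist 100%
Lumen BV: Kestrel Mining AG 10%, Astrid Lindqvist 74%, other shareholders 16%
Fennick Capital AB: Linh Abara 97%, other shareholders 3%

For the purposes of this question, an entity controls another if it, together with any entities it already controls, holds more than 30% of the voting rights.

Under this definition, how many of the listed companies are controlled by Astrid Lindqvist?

Astrid holds 85% of Vantage, so Astrid controls Vantage.
Astrid holds 100% of Kestrel, so Astrid controls Kestrel.
Kestrel and Astrid together hold 10% + 74% = 84% of Lumen, so Astrid controls Lumen.
No other company's threshold is met.
Astrid controls 3 companies.

3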